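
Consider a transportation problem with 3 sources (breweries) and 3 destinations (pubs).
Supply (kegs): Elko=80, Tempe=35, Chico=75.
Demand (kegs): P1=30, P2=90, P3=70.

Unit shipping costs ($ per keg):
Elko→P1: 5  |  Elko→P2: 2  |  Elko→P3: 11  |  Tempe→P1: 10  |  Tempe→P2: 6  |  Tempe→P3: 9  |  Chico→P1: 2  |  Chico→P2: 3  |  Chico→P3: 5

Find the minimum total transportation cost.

730

One minimum-cost allocation:
  Elko to P2: 80 kegs
  Tempe to P2: 10 kegs
  Tempe to P3: 25 kegs
  Chico to P1: 30 kegs
  Chico to P3: 45 kegs
Total cost = $730.
(Supply check: Elko ships 80; Tempe ships 35; Chico ships 75.)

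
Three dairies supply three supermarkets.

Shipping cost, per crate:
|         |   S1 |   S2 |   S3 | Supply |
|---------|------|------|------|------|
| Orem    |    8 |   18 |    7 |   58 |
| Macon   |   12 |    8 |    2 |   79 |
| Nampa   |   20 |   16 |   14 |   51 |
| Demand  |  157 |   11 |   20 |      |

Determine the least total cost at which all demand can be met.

An optimal shipping plan:
  Orem to S1: 58 crates
  Macon to S1: 48 crates
  Macon to S2: 11 crates
  Macon to S3: 20 crates
  Nampa to S1: 51 crates
Total cost = 2188.
(Supply check: Orem ships 58; Macon ships 79; Nampa ships 51.)

2188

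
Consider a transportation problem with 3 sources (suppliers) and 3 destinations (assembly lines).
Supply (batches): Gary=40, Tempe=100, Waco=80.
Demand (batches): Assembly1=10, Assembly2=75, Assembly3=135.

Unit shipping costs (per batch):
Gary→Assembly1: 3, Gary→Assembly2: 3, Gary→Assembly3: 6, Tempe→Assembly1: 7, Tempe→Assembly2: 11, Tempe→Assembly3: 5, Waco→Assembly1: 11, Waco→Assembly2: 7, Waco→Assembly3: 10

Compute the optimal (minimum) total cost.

An optimal shipping plan:
  Gary->Assembly1: 10 × 3 = 30
  Gary->Assembly3: 30 × 6 = 180
  Tempe->Assembly3: 100 × 5 = 500
  Waco->Assembly2: 75 × 7 = 525
  Waco->Assembly3: 5 × 10 = 50
Total = 30 + 180 + 500 + 525 + 50 = 1285.
(Supply check: Gary ships 40; Tempe ships 100; Waco ships 80.)

1285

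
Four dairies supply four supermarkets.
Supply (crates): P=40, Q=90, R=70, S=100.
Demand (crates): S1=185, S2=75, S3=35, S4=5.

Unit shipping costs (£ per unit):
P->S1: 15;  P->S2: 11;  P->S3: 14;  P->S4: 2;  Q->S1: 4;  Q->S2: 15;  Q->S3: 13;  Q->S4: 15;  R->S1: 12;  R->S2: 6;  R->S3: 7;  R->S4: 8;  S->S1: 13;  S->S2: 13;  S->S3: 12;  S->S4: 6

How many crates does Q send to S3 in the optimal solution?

Solving gives:
  P–S2: 35 × £11 = £385
  P–S4: 5 × £2 = £10
  Q–S1: 90 × £4 = £360
  R–S2: 40 × £6 = £240
  R–S3: 30 × £7 = £210
  S–S1: 95 × £13 = £1235
  S–S3: 5 × £12 = £60
Total cost = £2500.
The route Q→S3 is not used.

0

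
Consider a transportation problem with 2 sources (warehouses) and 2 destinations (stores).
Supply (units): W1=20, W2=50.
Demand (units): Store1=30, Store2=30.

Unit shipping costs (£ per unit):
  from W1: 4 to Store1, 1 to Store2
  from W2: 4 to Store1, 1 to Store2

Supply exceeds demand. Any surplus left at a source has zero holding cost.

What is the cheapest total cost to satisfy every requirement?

A cheapest plan:
  W1→Store1: 20 × £4 = £80
  W2→Store1: 10 × £4 = £40
  W2→Store2: 30 × £1 = £30
Total = 80 + 40 + 30 = £150.
(Supply check: W1 ships 20; W2 ships 40.)

150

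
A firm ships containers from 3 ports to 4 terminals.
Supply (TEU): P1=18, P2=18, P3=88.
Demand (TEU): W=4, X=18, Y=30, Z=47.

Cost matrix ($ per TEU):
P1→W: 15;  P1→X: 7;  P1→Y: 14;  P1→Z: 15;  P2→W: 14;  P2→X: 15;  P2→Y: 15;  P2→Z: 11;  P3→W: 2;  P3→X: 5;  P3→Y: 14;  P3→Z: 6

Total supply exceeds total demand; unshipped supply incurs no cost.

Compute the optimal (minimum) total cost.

800

Optimal allocation:
  P1 to Y: 18 × $14 = $252
  P3 to W: 4 × $2 = $8
  P3 to X: 18 × $5 = $90
  P3 to Y: 12 × $14 = $168
  P3 to Z: 47 × $6 = $282
Total = 252 + 8 + 90 + 168 + 282 = $800.
(Supply check: P1 ships 18; P2 ships 0; P3 ships 81.)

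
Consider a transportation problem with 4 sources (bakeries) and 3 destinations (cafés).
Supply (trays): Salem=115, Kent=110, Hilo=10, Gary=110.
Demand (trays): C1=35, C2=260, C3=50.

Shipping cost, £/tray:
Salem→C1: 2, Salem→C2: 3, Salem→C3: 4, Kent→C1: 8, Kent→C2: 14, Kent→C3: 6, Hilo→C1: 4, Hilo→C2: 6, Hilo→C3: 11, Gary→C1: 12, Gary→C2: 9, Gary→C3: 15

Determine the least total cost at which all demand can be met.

One minimum-cost allocation:
  Salem→C2: 115 × £3 = £345
  Kent→C1: 35 × £8 = £280
  Kent→C2: 25 × £14 = £350
  Kent→C3: 50 × £6 = £300
  Hilo→C2: 10 × £6 = £60
  Gary→C2: 110 × £9 = £990
Total = 345 + 280 + 350 + 300 + 60 + 990 = £2325.
(Supply check: Salem ships 115; Kent ships 110; Hilo ships 10; Gary ships 110.)

2325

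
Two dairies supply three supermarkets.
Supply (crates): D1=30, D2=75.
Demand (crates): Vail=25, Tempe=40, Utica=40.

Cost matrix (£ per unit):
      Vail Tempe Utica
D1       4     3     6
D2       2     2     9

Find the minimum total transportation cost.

An optimal shipping plan:
  D1->Utica: 30 × £6 = £180
  D2->Vail: 25 × £2 = £50
  D2->Tempe: 40 × £2 = £80
  D2->Utica: 10 × £9 = £90
Total = 180 + 50 + 80 + 90 = £400.

400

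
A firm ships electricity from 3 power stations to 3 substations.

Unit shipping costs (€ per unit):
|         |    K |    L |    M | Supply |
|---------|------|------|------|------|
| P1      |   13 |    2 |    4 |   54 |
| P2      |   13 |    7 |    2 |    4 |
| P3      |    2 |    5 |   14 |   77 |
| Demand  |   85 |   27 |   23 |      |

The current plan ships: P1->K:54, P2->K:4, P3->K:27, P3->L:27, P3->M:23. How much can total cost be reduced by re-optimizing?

869

Current plan cost = 54·13 + 4·13 + 27·2 + 27·5 + 23·14 = €1265.
Optimal plan:
  P1→K: 8 × €13 = €104
  P1→L: 27 × €2 = €54
  P1→M: 19 × €4 = €76
  P2→M: 4 × €2 = €8
  P3→K: 77 × €2 = €154
Optimal cost = €396.
Saving = 1265 − 396 = €869.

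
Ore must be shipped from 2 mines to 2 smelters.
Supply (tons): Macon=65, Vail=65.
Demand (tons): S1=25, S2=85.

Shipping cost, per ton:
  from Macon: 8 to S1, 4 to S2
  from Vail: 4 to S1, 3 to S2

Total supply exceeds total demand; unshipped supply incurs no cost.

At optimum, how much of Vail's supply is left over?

An optimal plan:
  Macon to S2: 45 × 4 = 180
  Vail to S1: 25 × 4 = 100
  Vail to S2: 40 × 3 = 120
Total cost = 400.
Vail ships 65 of its 65, leaving 0.

0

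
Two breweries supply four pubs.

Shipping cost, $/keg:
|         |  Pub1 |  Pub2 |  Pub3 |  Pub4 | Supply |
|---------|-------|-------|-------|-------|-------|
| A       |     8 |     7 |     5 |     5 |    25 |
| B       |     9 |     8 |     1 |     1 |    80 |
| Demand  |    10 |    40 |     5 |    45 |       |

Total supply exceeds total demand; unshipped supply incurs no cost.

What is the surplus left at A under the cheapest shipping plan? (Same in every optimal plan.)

0

Minimum-cost shipments:
  A to Pub2: 25 × $7 = $175
  B to Pub1: 10 × $9 = $90
  B to Pub2: 15 × $8 = $120
  B to Pub3: 5 × $1 = $5
  B to Pub4: 45 × $1 = $45
Total cost = $435.
A ships 25 of its 25, leaving 0.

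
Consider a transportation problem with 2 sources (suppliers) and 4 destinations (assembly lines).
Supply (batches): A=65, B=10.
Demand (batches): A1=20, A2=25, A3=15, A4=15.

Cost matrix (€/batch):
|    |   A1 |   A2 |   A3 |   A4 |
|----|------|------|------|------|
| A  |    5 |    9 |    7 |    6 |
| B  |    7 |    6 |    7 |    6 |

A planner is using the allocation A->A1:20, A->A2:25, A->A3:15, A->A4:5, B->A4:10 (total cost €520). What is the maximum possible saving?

Current plan cost = 20·5 + 25·9 + 15·7 + 5·6 + 10·6 = €520.
Optimal plan:
  A–A1: 20 × €5 = €100
  A–A2: 15 × €9 = €135
  A–A3: 15 × €7 = €105
  A–A4: 15 × €6 = €90
  B–A2: 10 × €6 = €60
Optimal cost = €490.
Saving = 520 − 490 = €30.

30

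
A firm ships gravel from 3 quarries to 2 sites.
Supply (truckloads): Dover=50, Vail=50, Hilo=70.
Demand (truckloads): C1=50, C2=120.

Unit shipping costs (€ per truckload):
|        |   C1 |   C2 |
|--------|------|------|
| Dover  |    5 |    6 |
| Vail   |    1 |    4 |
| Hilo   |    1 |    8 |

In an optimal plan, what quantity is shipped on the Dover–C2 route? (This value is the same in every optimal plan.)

50

Solving gives:
  Dover–C2: 50 × €6 = €300
  Vail–C2: 50 × €4 = €200
  Hilo–C1: 50 × €1 = €50
  Hilo–C2: 20 × €8 = €160
Total cost = €710.
So Dover→C2 carries 50 truckloads.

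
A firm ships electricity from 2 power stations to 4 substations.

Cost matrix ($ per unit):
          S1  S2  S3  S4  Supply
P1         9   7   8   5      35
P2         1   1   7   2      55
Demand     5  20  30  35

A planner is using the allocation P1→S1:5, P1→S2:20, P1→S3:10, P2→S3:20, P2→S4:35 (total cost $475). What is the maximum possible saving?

Current plan cost = 5·9 + 20·7 + 10·8 + 20·7 + 35·2 = $475.
Optimal plan:
  P1–S3: 30 × $8 = $240
  P1–S4: 5 × $5 = $25
  P2–S1: 5 × $1 = $5
  P2–S2: 20 × $1 = $20
  P2–S4: 30 × $2 = $60
Optimal cost = $350.
Saving = 475 − 350 = $125.

125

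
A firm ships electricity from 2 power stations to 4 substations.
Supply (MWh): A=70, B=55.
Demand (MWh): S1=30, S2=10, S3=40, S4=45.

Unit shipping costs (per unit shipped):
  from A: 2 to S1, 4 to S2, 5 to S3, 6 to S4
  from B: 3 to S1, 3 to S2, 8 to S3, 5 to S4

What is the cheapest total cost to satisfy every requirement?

A cheapest plan:
  A–S1: 30 × 2 = 60
  A–S3: 40 × 5 = 200
  B–S2: 10 × 3 = 30
  B–S4: 45 × 5 = 225
Total = 60 + 200 + 30 + 225 = 515.

515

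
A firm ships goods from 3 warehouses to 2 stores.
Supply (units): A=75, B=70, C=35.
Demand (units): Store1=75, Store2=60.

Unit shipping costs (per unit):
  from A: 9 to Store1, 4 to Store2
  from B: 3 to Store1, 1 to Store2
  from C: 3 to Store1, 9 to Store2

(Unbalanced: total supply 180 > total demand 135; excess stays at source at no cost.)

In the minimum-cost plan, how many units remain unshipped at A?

An optimal plan:
  A–Store2: 30 × 4 = 120
  B–Store1: 40 × 3 = 120
  B–Store2: 30 × 1 = 30
  C–Store1: 35 × 3 = 105
Total cost = 375.
A ships 30 of its 75, leaving 45.

45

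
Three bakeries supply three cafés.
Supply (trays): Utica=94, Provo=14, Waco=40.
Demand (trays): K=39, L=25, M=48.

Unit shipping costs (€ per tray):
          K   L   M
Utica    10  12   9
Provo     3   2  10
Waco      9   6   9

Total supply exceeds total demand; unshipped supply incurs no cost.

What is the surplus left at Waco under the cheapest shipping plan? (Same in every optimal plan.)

0

An optimal plan:
  Utica–K: 10 × €10 = €100
  Utica–M: 48 × €9 = €432
  Provo–K: 14 × €3 = €42
  Waco–K: 15 × €9 = €135
  Waco–L: 25 × €6 = €150
Total cost = €859.
Waco ships 40 of its 40, leaving 0.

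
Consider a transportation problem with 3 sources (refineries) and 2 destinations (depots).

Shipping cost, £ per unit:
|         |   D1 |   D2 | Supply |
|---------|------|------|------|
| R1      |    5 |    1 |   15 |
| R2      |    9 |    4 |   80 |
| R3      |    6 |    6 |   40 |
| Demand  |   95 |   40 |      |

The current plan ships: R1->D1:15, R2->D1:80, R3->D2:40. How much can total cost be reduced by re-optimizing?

200

Current plan cost = 15·5 + 80·9 + 40·6 = £1035.
Optimal plan:
  R1→D1: 15 kL
  R2→D1: 40 kL
  R2→D2: 40 kL
  R3→D1: 40 kL
Optimal cost = £835.
Saving = 1035 − 835 = £200.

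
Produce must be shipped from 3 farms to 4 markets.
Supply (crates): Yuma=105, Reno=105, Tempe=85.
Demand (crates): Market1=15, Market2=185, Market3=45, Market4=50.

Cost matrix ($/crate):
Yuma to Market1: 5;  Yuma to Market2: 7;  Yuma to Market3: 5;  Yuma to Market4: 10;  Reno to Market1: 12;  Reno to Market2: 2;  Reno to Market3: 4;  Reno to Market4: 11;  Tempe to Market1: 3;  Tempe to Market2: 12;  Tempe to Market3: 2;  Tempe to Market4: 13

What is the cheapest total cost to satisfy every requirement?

1480

Optimal allocation:
  Yuma to Market2: 80 crates
  Yuma to Market4: 25 crates
  Reno to Market2: 105 crates
  Tempe to Market1: 15 crates
  Tempe to Market3: 45 crates
  Tempe to Market4: 25 crates
Total cost = $1480.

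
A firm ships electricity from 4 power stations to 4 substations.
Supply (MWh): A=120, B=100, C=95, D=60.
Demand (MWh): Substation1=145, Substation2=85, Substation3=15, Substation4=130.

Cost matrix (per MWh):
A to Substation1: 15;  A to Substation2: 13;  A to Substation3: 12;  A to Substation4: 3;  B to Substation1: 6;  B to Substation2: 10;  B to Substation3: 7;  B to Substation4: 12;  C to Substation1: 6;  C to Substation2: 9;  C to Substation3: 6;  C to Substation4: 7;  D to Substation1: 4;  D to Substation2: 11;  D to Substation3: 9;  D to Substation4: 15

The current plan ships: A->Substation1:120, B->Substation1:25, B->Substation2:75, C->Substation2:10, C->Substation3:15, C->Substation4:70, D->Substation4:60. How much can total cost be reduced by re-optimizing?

Current plan cost = 120·15 + 25·6 + 75·10 + 10·9 + 15·6 + 70·7 + 60·15 = 4270.
Optimal plan:
  A to Substation4: 120 × 3 = 360
  B to Substation1: 85 × 6 = 510
  B to Substation2: 15 × 10 = 150
  C to Substation2: 70 × 9 = 630
  C to Substation3: 15 × 6 = 90
  C to Substation4: 10 × 7 = 70
  D to Substation1: 60 × 4 = 240
Optimal cost = 2050.
Saving = 4270 − 2050 = 2220.

2220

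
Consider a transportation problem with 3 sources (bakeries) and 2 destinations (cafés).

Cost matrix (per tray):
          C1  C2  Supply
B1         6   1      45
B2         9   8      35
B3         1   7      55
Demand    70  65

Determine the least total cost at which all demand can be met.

Optimal allocation:
  B1–C2: 45 × 1 = 45
  B2–C1: 15 × 9 = 135
  B2–C2: 20 × 8 = 160
  B3–C1: 55 × 1 = 55
Total = 45 + 135 + 160 + 55 = 395.

395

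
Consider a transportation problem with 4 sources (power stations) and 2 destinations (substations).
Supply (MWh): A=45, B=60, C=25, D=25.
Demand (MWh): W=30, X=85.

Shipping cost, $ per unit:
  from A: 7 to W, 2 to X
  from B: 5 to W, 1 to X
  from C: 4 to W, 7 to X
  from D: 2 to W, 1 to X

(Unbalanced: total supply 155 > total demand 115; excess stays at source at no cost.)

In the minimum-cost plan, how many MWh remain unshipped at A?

20

Minimum-cost shipments:
  A to X: 25 × $2 = $50
  B to X: 60 × $1 = $60
  C to W: 5 × $4 = $20
  D to W: 25 × $2 = $50
Total cost = $180.
A ships 25 of its 45, leaving 20.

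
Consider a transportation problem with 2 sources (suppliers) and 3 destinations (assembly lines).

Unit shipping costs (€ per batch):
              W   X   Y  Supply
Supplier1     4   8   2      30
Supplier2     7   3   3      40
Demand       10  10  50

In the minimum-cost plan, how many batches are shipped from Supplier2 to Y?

30

Solving gives:
  Supplier1→W: 10 × €4 = €40
  Supplier1→Y: 20 × €2 = €40
  Supplier2→X: 10 × €3 = €30
  Supplier2→Y: 30 × €3 = €90
Total cost = €200.
So Supplier2→Y carries 30 batches.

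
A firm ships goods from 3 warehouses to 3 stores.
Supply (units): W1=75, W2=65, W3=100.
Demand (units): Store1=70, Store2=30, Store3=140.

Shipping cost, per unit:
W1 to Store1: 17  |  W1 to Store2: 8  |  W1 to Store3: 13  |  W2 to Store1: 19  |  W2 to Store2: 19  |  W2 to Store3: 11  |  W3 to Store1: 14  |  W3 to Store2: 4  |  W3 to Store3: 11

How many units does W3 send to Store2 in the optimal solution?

30

Optimal shipments:
  W1–Store3: 75 × 13 = 975
  W2–Store3: 65 × 11 = 715
  W3–Store1: 70 × 14 = 980
  W3–Store2: 30 × 4 = 120
Total cost = 2790.
So W3→Store2 carries 30 units.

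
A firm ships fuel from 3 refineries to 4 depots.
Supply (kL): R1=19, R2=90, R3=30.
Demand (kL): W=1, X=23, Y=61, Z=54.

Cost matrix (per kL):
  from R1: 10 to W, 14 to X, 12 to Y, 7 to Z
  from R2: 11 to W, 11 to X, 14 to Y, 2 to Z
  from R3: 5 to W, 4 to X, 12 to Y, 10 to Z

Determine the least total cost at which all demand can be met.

1009

An optimal shipping plan:
  R1->Y: 19 kL
  R2->Y: 36 kL
  R2->Z: 54 kL
  R3->W: 1 kL
  R3->X: 23 kL
  R3->Y: 6 kL
Total cost = 1009.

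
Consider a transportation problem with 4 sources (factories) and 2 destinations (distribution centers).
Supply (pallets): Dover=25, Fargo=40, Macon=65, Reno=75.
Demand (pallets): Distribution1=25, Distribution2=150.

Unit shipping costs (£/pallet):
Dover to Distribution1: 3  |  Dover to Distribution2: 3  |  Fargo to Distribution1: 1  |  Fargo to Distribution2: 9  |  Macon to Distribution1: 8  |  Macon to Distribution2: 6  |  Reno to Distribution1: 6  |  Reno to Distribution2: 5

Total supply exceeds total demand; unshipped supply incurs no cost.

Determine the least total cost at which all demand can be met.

775

An optimal shipping plan:
  Dover->Distribution2: 25 × £3 = £75
  Fargo->Distribution1: 25 × £1 = £25
  Macon->Distribution2: 50 × £6 = £300
  Reno->Distribution2: 75 × £5 = £375
Total = 75 + 25 + 300 + 375 = £775.
(Supply check: Dover ships 25; Fargo ships 25; Macon ships 50; Reno ships 75.)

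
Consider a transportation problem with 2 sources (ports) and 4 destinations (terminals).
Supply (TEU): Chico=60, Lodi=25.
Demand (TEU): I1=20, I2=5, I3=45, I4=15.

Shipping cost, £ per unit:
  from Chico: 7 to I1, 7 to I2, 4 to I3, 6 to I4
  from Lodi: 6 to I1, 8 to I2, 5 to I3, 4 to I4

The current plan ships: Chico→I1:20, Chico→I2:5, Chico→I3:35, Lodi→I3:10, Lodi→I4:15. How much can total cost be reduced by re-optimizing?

20

Current plan cost = 20·7 + 5·7 + 35·4 + 10·5 + 15·4 = £425.
Optimal plan:
  Chico to I1: 10 × £7 = £70
  Chico to I2: 5 × £7 = £35
  Chico to I3: 45 × £4 = £180
  Lodi to I1: 10 × £6 = £60
  Lodi to I4: 15 × £4 = £60
Optimal cost = £405.
Saving = 425 − 405 = £20.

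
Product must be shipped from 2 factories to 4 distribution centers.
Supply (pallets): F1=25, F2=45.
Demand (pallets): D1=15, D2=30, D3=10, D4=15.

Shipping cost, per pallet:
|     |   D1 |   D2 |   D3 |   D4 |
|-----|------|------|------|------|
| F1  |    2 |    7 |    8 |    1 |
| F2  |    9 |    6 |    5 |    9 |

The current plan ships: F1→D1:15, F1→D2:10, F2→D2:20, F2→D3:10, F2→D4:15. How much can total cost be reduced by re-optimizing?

Current plan cost = 15·2 + 10·7 + 20·6 + 10·5 + 15·9 = 405.
Optimal plan:
  F1->D1: 10 × 2 = 20
  F1->D4: 15 × 1 = 15
  F2->D1: 5 × 9 = 45
  F2->D2: 30 × 6 = 180
  F2->D3: 10 × 5 = 50
Optimal cost = 310.
Saving = 405 − 310 = 95.

95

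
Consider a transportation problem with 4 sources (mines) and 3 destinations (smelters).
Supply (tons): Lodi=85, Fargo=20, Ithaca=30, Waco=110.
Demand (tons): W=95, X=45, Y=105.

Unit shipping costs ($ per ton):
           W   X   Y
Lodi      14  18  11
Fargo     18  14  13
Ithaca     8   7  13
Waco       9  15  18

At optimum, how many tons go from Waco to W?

Optimal shipments:
  Lodi–Y: 85 tons
  Fargo–Y: 20 tons
  Ithaca–X: 30 tons
  Waco–W: 95 tons
  Waco–X: 15 tons
Total cost = $2485.
So Waco→W carries 95 tons.

95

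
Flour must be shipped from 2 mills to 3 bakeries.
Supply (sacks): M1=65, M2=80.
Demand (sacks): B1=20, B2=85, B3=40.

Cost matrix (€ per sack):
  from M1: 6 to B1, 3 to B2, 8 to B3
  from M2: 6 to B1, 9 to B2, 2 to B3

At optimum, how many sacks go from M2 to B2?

20

Optimal shipments:
  M1→B2: 65 × €3 = €195
  M2→B1: 20 × €6 = €120
  M2→B2: 20 × €9 = €180
  M2→B3: 40 × €2 = €80
Total cost = €575.
So M2→B2 carries 20 sacks.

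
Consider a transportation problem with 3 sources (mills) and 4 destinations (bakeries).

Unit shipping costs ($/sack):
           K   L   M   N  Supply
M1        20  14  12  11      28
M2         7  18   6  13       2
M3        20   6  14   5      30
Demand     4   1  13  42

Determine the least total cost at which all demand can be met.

504

A cheapest plan:
  M1–K: 2 × $20 = $40
  M1–M: 13 × $12 = $156
  M1–N: 13 × $11 = $143
  M2–K: 2 × $7 = $14
  M3–L: 1 × $6 = $6
  M3–N: 29 × $5 = $145
Total = 40 + 156 + 143 + 14 + 6 + 145 = $504.
(Supply check: M1 ships 28; M2 ships 2; M3 ships 30.)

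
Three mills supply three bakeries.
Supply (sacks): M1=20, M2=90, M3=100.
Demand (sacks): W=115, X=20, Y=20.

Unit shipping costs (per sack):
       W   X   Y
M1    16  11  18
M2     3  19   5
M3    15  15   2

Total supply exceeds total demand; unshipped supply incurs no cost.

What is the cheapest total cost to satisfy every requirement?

905

Optimal allocation:
  M1 to X: 20 sacks
  M2 to W: 90 sacks
  M3 to W: 25 sacks
  M3 to Y: 20 sacks
Total cost = 905.
(Supply check: M1 ships 20; M2 ships 90; M3 ships 45.)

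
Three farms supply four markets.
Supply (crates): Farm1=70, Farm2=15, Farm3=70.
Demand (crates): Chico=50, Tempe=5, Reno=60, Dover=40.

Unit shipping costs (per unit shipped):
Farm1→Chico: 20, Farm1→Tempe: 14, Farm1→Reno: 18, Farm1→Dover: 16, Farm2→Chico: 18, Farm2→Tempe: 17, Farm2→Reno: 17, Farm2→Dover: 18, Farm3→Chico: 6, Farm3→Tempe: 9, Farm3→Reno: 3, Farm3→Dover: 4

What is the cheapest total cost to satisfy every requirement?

A cheapest plan:
  Farm1 to Chico: 25 × 20 = 500
  Farm1 to Tempe: 5 × 14 = 70
  Farm1 to Dover: 40 × 16 = 640
  Farm2 to Chico: 15 × 18 = 270
  Farm3 to Chico: 10 × 6 = 60
  Farm3 to Reno: 60 × 3 = 180
Total = 500 + 70 + 640 + 270 + 60 + 180 = 1720.

1720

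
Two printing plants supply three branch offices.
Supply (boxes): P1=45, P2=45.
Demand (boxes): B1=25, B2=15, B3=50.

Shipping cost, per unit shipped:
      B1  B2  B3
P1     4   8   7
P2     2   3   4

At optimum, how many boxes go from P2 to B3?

Optimal shipments:
  P1–B1: 25 × 4 = 100
  P1–B3: 20 × 7 = 140
  P2–B2: 15 × 3 = 45
  P2–B3: 30 × 4 = 120
Total cost = 405.
So P2→B3 carries 30 boxes.

30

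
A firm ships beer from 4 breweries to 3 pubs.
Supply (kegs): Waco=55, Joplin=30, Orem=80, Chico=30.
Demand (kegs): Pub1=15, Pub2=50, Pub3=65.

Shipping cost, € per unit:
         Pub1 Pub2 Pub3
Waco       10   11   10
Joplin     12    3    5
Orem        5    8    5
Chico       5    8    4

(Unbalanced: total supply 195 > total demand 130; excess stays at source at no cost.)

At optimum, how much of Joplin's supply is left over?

0

Minimum-cost shipments:
  Joplin to Pub2: 30 × €3 = €90
  Orem to Pub1: 15 × €5 = €75
  Orem to Pub2: 20 × €8 = €160
  Orem to Pub3: 35 × €5 = €175
  Chico to Pub3: 30 × €4 = €120
Total cost = €620.
Joplin ships 30 of its 30, leaving 0.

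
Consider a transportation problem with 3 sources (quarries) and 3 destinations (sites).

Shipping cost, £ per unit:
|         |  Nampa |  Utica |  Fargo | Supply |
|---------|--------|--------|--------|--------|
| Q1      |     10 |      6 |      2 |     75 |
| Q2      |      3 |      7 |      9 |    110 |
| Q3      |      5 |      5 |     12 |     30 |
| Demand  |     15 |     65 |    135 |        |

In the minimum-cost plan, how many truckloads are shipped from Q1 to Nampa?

0

Optimal shipments:
  Q1→Fargo: 75 × £2 = £150
  Q2→Nampa: 15 × £3 = £45
  Q2→Utica: 35 × £7 = £245
  Q2→Fargo: 60 × £9 = £540
  Q3→Utica: 30 × £5 = £150
Total cost = £1130.
The route Q1→Nampa is not used.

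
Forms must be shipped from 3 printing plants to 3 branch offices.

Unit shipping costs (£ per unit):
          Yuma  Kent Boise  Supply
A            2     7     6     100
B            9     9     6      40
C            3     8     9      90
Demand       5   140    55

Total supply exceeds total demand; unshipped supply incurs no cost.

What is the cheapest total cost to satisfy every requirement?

Optimal allocation:
  A–Kent: 85 × £7 = £595
  A–Boise: 15 × £6 = £90
  B–Boise: 40 × £6 = £240
  C–Yuma: 5 × £3 = £15
  C–Kent: 55 × £8 = £440
Total = 595 + 90 + 240 + 15 + 440 = £1380.

1380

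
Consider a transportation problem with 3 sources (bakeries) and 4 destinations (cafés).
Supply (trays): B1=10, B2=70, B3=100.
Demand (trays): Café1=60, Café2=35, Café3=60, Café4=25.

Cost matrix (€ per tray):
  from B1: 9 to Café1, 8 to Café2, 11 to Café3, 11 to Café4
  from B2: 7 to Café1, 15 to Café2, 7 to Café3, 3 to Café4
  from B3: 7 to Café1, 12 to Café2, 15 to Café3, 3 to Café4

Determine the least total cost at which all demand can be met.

1295

Optimal allocation:
  B1–Café2: 10 trays
  B2–Café1: 10 trays
  B2–Café3: 60 trays
  B3–Café1: 50 trays
  B3–Café2: 25 trays
  B3–Café4: 25 trays
Total cost = €1295.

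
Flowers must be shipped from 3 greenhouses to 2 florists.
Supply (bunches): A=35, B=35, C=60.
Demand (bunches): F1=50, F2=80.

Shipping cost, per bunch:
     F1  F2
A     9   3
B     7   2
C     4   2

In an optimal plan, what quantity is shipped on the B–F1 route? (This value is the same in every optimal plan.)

Solving gives:
  A->F2: 35 × 3 = 105
  B->F2: 35 × 2 = 70
  C->F1: 50 × 4 = 200
  C->F2: 10 × 2 = 20
Total cost = 395.
The route B→F1 is not used.

0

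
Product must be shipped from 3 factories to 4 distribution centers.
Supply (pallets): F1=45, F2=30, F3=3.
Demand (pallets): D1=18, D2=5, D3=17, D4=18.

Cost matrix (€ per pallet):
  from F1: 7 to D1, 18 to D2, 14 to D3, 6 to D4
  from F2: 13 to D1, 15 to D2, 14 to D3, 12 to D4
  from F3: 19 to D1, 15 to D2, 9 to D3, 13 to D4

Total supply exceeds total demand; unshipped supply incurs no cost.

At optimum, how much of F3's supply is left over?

An optimal plan:
  F1→D1: 18 pallets
  F1→D3: 9 pallets
  F1→D4: 18 pallets
  F2→D2: 5 pallets
  F2→D3: 5 pallets
  F3→D3: 3 pallets
Total cost = €532.
F3 ships 3 of its 3, leaving 0.

0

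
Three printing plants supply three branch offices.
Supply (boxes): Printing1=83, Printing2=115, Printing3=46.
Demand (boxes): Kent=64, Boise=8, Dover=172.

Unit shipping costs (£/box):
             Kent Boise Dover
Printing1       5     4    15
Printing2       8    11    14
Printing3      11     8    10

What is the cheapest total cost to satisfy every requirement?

2587

An optimal shipping plan:
  Printing1 to Kent: 64 boxes
  Printing1 to Boise: 8 boxes
  Printing1 to Dover: 11 boxes
  Printing2 to Dover: 115 boxes
  Printing3 to Dover: 46 boxes
Total cost = £2587.
(Supply check: Printing1 ships 83; Printing2 ships 115; Printing3 ships 46.)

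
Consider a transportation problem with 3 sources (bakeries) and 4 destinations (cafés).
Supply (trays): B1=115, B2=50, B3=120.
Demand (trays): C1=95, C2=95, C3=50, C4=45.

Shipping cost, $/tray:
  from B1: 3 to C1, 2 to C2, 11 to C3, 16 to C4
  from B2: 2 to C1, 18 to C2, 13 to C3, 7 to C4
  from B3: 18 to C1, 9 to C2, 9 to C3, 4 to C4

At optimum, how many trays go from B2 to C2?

The minimum-cost plan:
  B1->C1: 45 trays
  B1->C2: 70 trays
  B2->C1: 50 trays
  B3->C2: 25 trays
  B3->C3: 50 trays
  B3->C4: 45 trays
Total cost = $1230.
The route B2→C2 is not used.

0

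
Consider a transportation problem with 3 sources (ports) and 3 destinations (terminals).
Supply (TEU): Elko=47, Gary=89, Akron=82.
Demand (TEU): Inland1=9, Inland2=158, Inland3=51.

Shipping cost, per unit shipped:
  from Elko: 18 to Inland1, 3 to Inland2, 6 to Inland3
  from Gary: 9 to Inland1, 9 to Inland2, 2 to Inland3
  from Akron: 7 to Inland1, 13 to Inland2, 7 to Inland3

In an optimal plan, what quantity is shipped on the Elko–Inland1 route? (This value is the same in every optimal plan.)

0

The minimum-cost plan:
  Elko–Inland2: 47 × 3 = 141
  Gary–Inland2: 38 × 9 = 342
  Gary–Inland3: 51 × 2 = 102
  Akron–Inland1: 9 × 7 = 63
  Akron–Inland2: 73 × 13 = 949
Total cost = 1597.
The route Elko→Inland1 is not used.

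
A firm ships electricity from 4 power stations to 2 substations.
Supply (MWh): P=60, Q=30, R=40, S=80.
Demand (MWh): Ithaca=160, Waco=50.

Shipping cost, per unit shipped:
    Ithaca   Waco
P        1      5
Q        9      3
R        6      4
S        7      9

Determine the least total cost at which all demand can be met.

910

A cheapest plan:
  P→Ithaca: 60 × 1 = 60
  Q→Waco: 30 × 3 = 90
  R→Ithaca: 20 × 6 = 120
  R→Waco: 20 × 4 = 80
  S→Ithaca: 80 × 7 = 560
Total = 60 + 90 + 120 + 80 + 560 = 910.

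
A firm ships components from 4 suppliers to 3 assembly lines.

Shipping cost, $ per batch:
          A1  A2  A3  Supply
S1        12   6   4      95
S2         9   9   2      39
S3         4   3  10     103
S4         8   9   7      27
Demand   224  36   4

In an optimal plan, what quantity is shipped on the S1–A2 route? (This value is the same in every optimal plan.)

Optimal shipments:
  S1–A1: 55 × $12 = $660
  S1–A2: 36 × $6 = $216
  S1–A3: 4 × $4 = $16
  S2–A1: 39 × $9 = $351
  S3–A1: 103 × $4 = $412
  S4–A1: 27 × $8 = $216
Total cost = $1871.
So S1→A2 carries 36 batches.

36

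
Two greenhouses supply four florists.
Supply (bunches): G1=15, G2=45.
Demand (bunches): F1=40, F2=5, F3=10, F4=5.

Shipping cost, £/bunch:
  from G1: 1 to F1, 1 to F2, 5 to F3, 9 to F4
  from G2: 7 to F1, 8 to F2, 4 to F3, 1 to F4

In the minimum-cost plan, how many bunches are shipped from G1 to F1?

10

Solving gives:
  G1 to F1: 10 bunches
  G1 to F2: 5 bunches
  G2 to F1: 30 bunches
  G2 to F3: 10 bunches
  G2 to F4: 5 bunches
Total cost = £270.
So G1→F1 carries 10 bunches.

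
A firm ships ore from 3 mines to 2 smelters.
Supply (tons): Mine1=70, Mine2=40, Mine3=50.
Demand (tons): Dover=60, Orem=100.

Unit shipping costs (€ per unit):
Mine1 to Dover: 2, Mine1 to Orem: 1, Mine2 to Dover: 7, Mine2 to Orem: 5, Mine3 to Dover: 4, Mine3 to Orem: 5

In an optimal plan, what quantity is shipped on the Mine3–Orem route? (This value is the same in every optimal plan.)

Optimal shipments:
  Mine1–Dover: 10 × €2 = €20
  Mine1–Orem: 60 × €1 = €60
  Mine2–Orem: 40 × €5 = €200
  Mine3–Dover: 50 × €4 = €200
Total cost = €480.
The route Mine3→Orem is not used.

0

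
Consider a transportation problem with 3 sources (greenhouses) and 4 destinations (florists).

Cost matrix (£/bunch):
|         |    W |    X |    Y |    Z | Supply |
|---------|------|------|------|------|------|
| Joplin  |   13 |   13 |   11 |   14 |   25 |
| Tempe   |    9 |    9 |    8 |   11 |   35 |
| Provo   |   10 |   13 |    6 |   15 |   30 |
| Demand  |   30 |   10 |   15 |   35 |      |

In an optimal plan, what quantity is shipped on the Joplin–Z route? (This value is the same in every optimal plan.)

The minimum-cost plan:
  Joplin→Z: 25 × £14 = £350
  Tempe→W: 15 × £9 = £135
  Tempe→X: 10 × £9 = £90
  Tempe→Z: 10 × £11 = £110
  Provo→W: 15 × £10 = £150
  Provo→Y: 15 × £6 = £90
Total cost = £925.
So Joplin→Z carries 25 bunches.

25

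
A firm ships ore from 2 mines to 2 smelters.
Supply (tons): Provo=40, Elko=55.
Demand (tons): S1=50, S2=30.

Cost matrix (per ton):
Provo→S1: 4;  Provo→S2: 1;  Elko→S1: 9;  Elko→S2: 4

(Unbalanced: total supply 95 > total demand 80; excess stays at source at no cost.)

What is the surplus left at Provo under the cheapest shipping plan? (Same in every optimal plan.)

0

An optimal plan:
  Provo–S1: 40 × 4 = 160
  Elko–S1: 10 × 9 = 90
  Elko–S2: 30 × 4 = 120
Total cost = 370.
Provo ships 40 of its 40, leaving 0.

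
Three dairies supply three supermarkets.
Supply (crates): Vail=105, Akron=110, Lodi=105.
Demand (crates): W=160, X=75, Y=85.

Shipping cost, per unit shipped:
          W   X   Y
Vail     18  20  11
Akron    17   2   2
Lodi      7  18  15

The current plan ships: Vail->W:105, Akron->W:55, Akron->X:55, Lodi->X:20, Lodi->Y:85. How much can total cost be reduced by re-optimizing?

Current plan cost = 105·18 + 55·17 + 55·2 + 20·18 + 85·15 = 4570.
Optimal plan:
  Vail->W: 55 crates
  Vail->Y: 50 crates
  Akron->X: 75 crates
  Akron->Y: 35 crates
  Lodi->W: 105 crates
Optimal cost = 2495.
Saving = 4570 − 2495 = 2075.

2075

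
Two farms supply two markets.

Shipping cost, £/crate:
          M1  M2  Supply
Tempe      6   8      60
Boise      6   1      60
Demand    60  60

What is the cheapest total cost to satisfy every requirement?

One minimum-cost allocation:
  Tempe to M1: 60 crates
  Boise to M2: 60 crates
Total cost = £420.

420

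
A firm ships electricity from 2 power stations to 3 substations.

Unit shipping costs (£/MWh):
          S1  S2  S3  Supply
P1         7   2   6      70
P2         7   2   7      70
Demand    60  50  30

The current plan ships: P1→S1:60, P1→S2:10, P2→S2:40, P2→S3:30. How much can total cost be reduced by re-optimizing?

30

Current plan cost = 60·7 + 10·2 + 40·2 + 30·7 = £730.
Optimal plan:
  P1–S1: 40 × £7 = £280
  P1–S3: 30 × £6 = £180
  P2–S1: 20 × £7 = £140
  P2–S2: 50 × £2 = £100
Optimal cost = £700.
Saving = 730 − 700 = £30.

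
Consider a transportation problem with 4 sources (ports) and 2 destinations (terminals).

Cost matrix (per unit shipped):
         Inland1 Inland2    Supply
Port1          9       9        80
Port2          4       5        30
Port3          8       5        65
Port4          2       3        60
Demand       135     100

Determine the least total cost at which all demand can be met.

1285

A cheapest plan:
  Port1–Inland1: 45 × 9 = 405
  Port1–Inland2: 35 × 9 = 315
  Port2–Inland1: 30 × 4 = 120
  Port3–Inland2: 65 × 5 = 325
  Port4–Inland1: 60 × 2 = 120
Total = 405 + 315 + 120 + 325 + 120 = 1285.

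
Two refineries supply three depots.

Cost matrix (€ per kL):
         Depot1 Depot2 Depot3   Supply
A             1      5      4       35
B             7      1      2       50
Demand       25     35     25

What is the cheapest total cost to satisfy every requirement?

A cheapest plan:
  A to Depot1: 25 × €1 = €25
  A to Depot3: 10 × €4 = €40
  B to Depot2: 35 × €1 = €35
  B to Depot3: 15 × €2 = €30
Total = 25 + 40 + 35 + 30 = €130.

130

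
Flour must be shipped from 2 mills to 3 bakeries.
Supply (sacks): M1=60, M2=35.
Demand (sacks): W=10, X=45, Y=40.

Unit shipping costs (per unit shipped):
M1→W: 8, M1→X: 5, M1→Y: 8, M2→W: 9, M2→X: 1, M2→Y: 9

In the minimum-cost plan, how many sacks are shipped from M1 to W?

10

The minimum-cost plan:
  M1–W: 10 × 8 = 80
  M1–X: 10 × 5 = 50
  M1–Y: 40 × 8 = 320
  M2–X: 35 × 1 = 35
Total cost = 485.
So M1→W carries 10 sacks.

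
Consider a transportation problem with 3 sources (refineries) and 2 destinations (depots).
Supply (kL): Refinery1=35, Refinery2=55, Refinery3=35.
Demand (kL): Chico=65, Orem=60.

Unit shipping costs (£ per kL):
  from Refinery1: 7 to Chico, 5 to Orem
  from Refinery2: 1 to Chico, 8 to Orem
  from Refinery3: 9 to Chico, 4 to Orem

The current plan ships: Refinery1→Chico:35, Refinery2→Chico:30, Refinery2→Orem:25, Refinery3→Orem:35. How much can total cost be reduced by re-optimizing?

Current plan cost = 35·7 + 30·1 + 25·8 + 35·4 = £615.
Optimal plan:
  Refinery1->Chico: 10 × £7 = £70
  Refinery1->Orem: 25 × £5 = £125
  Refinery2->Chico: 55 × £1 = £55
  Refinery3->Orem: 35 × £4 = £140
Optimal cost = £390.
Saving = 615 − 390 = £225.

225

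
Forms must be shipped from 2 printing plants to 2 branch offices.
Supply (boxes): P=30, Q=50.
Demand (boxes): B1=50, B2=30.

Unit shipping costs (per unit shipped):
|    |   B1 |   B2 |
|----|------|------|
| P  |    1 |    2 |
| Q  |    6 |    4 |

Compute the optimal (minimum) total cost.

270

One minimum-cost allocation:
  P to B1: 30 × 1 = 30
  Q to B1: 20 × 6 = 120
  Q to B2: 30 × 4 = 120
Total = 30 + 120 + 120 = 270.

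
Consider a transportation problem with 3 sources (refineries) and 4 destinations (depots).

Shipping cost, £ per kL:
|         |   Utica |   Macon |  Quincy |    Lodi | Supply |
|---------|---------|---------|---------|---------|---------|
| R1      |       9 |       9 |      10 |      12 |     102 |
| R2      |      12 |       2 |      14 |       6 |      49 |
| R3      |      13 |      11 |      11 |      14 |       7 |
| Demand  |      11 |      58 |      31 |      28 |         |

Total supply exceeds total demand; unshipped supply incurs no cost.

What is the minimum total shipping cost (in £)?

Optimal allocation:
  R1–Utica: 11 kL
  R1–Macon: 9 kL
  R1–Quincy: 31 kL
  R1–Lodi: 28 kL
  R2–Macon: 49 kL
Total cost = £924.
(Supply check: R1 ships 79; R2 ships 49; R3 ships 0.)

924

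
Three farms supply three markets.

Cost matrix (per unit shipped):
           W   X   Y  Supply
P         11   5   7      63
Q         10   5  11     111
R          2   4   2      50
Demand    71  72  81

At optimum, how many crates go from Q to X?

The minimum-cost plan:
  P->Y: 63 crates
  Q->W: 39 crates
  Q->X: 72 crates
  R->W: 32 crates
  R->Y: 18 crates
Total cost = 1291.
So Q→X carries 72 crates.

72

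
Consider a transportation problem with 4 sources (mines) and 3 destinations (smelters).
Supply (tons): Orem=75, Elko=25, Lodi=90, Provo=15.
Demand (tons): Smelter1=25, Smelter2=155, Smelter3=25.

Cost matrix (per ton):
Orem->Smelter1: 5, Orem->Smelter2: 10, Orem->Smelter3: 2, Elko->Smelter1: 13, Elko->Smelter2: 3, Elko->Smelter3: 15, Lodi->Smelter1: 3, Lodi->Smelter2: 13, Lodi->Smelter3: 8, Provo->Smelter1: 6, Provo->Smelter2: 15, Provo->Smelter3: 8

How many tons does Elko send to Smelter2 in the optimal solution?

25

The minimum-cost plan:
  Orem–Smelter2: 50 tons
  Orem–Smelter3: 25 tons
  Elko–Smelter2: 25 tons
  Lodi–Smelter1: 25 tons
  Lodi–Smelter2: 65 tons
  Provo–Smelter2: 15 tons
Total cost = 1770.
So Elko→Smelter2 carries 25 tons.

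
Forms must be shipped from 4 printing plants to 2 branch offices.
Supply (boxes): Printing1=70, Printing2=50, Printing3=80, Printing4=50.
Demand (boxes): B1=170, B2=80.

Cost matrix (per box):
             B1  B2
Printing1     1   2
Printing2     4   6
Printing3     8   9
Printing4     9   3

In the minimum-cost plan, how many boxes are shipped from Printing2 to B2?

Solving gives:
  Printing1 to B1: 70 boxes
  Printing2 to B1: 50 boxes
  Printing3 to B1: 50 boxes
  Printing3 to B2: 30 boxes
  Printing4 to B2: 50 boxes
Total cost = 1090.
The route Printing2→B2 is not used.

0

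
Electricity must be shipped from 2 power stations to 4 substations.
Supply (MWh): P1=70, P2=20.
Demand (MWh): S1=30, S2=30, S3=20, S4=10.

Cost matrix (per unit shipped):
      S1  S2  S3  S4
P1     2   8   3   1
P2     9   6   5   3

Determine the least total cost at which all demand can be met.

Optimal allocation:
  P1->S1: 30 × 2 = 60
  P1->S2: 10 × 8 = 80
  P1->S3: 20 × 3 = 60
  P1->S4: 10 × 1 = 10
  P2->S2: 20 × 6 = 120
Total = 60 + 80 + 60 + 10 + 120 = 330.
(Supply check: P1 ships 70; P2 ships 20.)

330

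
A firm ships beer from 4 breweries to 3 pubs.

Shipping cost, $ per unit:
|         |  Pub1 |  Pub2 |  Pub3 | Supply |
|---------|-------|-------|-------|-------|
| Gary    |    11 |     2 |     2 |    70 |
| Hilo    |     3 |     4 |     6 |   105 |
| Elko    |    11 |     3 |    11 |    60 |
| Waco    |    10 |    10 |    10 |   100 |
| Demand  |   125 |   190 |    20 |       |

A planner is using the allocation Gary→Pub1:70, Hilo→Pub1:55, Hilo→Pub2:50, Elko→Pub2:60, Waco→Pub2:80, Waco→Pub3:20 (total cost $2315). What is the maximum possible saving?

Current plan cost = 70·11 + 55·3 + 50·4 + 60·3 + 80·10 + 20·10 = $2315.
Optimal plan:
  Gary to Pub2: 70 kegs
  Hilo to Pub1: 105 kegs
  Elko to Pub2: 60 kegs
  Waco to Pub1: 20 kegs
  Waco to Pub2: 60 kegs
  Waco to Pub3: 20 kegs
Optimal cost = $1635.
Saving = 2315 − 1635 = $680.

680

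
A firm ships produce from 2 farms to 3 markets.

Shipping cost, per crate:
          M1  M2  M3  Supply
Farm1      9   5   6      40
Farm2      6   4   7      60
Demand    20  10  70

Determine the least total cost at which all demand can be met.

610

An optimal shipping plan:
  Farm1 to M3: 40 × 6 = 240
  Farm2 to M1: 20 × 6 = 120
  Farm2 to M2: 10 × 4 = 40
  Farm2 to M3: 30 × 7 = 210
Total = 240 + 120 + 40 + 210 = 610.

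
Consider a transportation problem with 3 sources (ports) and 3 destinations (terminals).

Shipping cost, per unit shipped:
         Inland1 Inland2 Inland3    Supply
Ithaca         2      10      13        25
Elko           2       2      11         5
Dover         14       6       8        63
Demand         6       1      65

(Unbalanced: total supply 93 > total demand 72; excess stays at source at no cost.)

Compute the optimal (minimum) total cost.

540

One minimum-cost allocation:
  Ithaca to Inland1: 4 × 2 = 8
  Elko to Inland1: 2 × 2 = 4
  Elko to Inland2: 1 × 2 = 2
  Elko to Inland3: 2 × 11 = 22
  Dover to Inland3: 63 × 8 = 504
Total = 8 + 4 + 2 + 22 + 504 = 540.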